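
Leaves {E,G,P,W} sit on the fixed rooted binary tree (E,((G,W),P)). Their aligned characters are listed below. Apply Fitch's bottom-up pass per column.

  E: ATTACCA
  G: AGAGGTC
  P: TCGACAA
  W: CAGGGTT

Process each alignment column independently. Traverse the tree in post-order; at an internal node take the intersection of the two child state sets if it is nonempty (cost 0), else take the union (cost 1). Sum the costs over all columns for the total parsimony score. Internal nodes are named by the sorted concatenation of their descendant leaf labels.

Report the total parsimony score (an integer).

site 0, node GW: G={A} ∪ W={C} → {A,C} (+1)
site 0, node GPW: GW={A,C} ∪ P={T} → {A,C,T} (+1)
site 0, node EGPW: E={A} ∩ GPW={A,C,T} → {A} (+0)
site 1, node GW: G={G} ∪ W={A} → {A,G} (+1)
site 1, node GPW: GW={A,G} ∪ P={C} → {A,C,G} (+1)
site 1, node EGPW: E={T} ∪ GPW={A,C,G} → {A,C,G,T} (+1)
site 2, node GW: G={A} ∪ W={G} → {A,G} (+1)
site 2, node GPW: GW={A,G} ∩ P={G} → {G} (+0)
site 2, node EGPW: E={T} ∪ GPW={G} → {G,T} (+1)
site 3, node GW: G={G} ∩ W={G} → {G} (+0)
site 3, node GPW: GW={G} ∪ P={A} → {A,G} (+1)
site 3, node EGPW: E={A} ∩ GPW={A,G} → {A} (+0)
site 4, node GW: G={G} ∩ W={G} → {G} (+0)
site 4, node GPW: GW={G} ∪ P={C} → {C,G} (+1)
site 4, node EGPW: E={C} ∩ GPW={C,G} → {C} (+0)
site 5, node GW: G={T} ∩ W={T} → {T} (+0)
site 5, node GPW: GW={T} ∪ P={A} → {A,T} (+1)
site 5, node EGPW: E={C} ∪ GPW={A,T} → {A,C,T} (+1)
site 6, node GW: G={C} ∪ W={T} → {C,T} (+1)
site 6, node GPW: GW={C,T} ∪ P={A} → {A,C,T} (+1)
site 6, node EGPW: E={A} ∩ GPW={A,C,T} → {A} (+0)
per-site changes: [2, 3, 2, 1, 1, 2, 2]; total = 13

13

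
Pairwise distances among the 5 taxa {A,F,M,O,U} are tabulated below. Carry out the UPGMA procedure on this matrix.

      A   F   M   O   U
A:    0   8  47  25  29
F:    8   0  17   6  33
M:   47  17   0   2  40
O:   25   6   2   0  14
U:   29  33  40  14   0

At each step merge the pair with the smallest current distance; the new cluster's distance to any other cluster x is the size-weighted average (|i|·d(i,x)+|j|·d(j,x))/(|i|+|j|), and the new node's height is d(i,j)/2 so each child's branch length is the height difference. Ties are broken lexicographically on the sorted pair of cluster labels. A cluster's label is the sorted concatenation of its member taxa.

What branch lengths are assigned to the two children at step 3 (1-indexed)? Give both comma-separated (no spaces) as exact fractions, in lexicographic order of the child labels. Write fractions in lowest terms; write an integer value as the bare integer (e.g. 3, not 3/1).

step 1: merge (M,O) at d=2; branch lengths M→1, O→1; new cluster MO
  updated: d(A,MO)=36, d(F,MO)=23/2, d(MO,U)=27
step 2: merge (A,F) at d=8; branch lengths A→4, F→4; new cluster AF
  updated: d(AF,MO)=95/4, d(AF,U)=31
step 3: merge (AF,MO) at d=95/4; branch lengths AF→63/8, MO→87/8; new cluster AFMO
  updated: d(AFMO,U)=29
step 4: merge (AFMO,U) at d=29; branch lengths AFMO→21/8, U→29/2; new cluster AFMOU
final tree: (((A:4,F:4):63/8,(M:1,O:1):87/8):21/8,U:29/2)
total length: 367/8

63/8,87/8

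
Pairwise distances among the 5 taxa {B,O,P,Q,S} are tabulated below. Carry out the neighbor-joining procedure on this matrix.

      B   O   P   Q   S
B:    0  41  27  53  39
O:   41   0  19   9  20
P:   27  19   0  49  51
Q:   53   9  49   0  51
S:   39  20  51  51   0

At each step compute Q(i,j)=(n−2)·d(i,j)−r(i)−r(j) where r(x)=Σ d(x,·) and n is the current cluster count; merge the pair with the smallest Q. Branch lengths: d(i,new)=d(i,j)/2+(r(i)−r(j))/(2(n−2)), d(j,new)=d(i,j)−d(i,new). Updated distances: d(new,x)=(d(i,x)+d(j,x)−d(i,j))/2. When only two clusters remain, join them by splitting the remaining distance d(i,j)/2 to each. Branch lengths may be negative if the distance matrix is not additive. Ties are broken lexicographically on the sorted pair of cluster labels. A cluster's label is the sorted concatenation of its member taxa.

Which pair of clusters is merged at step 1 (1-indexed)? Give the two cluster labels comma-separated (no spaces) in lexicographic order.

B,P

step 1: merge (B,P) at d=27, Q=-225; branch lengths B→95/6, P→67/6; new cluster BP
  updated: d(BP,O)=33/2, d(BP,Q)=75/2, d(BP,S)=63/2
step 2: merge (BP,S) at d=63/2, Q=-125; branch lengths BP→23/2, S→20; new cluster BPS
  updated: d(BPS,O)=5/2, d(BPS,Q)=57/2
step 3: merge (BPS,O) at d=5/2, Q=-40; branch lengths BPS→11, O→-17/2; new cluster BOPS
  updated: d(BOPS,Q)=35/2
step 4: merge (BOPS,Q) at d=35/2; branch lengths BOPS→35/4, Q→35/4; new cluster BOPQS
final tree: ((((B:95/6,P:67/6):23/2,S:20):11,O:-17/2):35/4,Q:35/4)
total length: 157/2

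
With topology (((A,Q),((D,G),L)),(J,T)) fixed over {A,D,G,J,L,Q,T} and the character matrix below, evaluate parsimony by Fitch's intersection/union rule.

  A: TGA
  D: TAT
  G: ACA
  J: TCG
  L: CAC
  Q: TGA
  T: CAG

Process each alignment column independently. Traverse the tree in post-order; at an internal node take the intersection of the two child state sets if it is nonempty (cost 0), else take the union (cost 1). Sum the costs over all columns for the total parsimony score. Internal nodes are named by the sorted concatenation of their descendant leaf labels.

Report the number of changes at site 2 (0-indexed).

3

[col 0] AQ: children A:{T}, Q:{T} ∩→ {T}; cost 0
[col 0] DG: children D:{T}, G:{A} ∪→ {A,T}; cost 1
[col 0] DGL: children DG:{A,T}, L:{C} ∪→ {A,C,T}; cost 1
[col 0] ADGLQ: children AQ:{T}, DGL:{A,C,T} ∩→ {T}; cost 0
[col 0] JT: children J:{T}, T:{C} ∪→ {C,T}; cost 1
[col 0] ADGJLQT: children ADGLQ:{T}, JT:{C,T} ∩→ {T}; cost 0
[col 1] AQ: children A:{G}, Q:{G} ∩→ {G}; cost 0
[col 1] DG: children D:{A}, G:{C} ∪→ {A,C}; cost 1
[col 1] DGL: children DG:{A,C}, L:{A} ∩→ {A}; cost 0
[col 1] ADGLQ: children AQ:{G}, DGL:{A} ∪→ {A,G}; cost 1
[col 1] JT: children J:{C}, T:{A} ∪→ {A,C}; cost 1
[col 1] ADGJLQT: children ADGLQ:{A,G}, JT:{A,C} ∩→ {A}; cost 0
[col 2] AQ: children A:{A}, Q:{A} ∩→ {A}; cost 0
[col 2] DG: children D:{T}, G:{A} ∪→ {A,T}; cost 1
[col 2] DGL: children DG:{A,T}, L:{C} ∪→ {A,C,T}; cost 1
[col 2] ADGLQ: children AQ:{A}, DGL:{A,C,T} ∩→ {A}; cost 0
[col 2] JT: children J:{G}, T:{G} ∩→ {G}; cost 0
[col 2] ADGJLQT: children ADGLQ:{A}, JT:{G} ∪→ {A,G}; cost 1
per-site changes: [3, 3, 3]; total = 9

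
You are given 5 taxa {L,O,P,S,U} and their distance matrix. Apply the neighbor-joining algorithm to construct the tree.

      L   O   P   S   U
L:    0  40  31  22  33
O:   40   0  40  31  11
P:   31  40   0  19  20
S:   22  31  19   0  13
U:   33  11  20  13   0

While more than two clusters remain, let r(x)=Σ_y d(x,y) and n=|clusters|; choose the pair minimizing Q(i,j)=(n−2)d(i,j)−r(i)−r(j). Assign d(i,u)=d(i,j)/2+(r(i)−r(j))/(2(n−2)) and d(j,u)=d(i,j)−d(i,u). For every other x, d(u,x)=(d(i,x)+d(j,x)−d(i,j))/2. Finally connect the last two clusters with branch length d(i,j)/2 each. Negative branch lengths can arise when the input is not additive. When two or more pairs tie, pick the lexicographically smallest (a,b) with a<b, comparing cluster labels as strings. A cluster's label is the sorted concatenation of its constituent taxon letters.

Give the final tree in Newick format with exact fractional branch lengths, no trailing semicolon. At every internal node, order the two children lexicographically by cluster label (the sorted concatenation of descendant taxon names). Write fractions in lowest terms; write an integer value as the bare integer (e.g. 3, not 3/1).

(((L:141/8,S:35/8):9/8,(O:13,U:-2):93/8):103/16,P:103/16)

iteration 1: select O,U (d=11, Q=-166); attach at lengths (13, -2); label the merged cluster OU
  updated: d(L,OU)=31, d(OU,P)=49/2, d(OU,S)=33/2
iteration 2: select L,S (d=22, Q=-195/2); attach at lengths (141/8, 35/8); label the merged cluster LS
  updated: d(LS,OU)=51/4, d(LS,P)=14
iteration 3: select LS,OU (d=51/4, Q=-205/4); attach at lengths (9/8, 93/8); label the merged cluster LOSU
  updated: d(LOSU,P)=103/8
iteration 4: select LOSU,P (d=103/8); attach at lengths (103/16, 103/16); label the merged cluster LOPSU
final tree: (((L:141/8,S:35/8):9/8,(O:13,U:-2):93/8):103/16,P:103/16)
total length: 469/8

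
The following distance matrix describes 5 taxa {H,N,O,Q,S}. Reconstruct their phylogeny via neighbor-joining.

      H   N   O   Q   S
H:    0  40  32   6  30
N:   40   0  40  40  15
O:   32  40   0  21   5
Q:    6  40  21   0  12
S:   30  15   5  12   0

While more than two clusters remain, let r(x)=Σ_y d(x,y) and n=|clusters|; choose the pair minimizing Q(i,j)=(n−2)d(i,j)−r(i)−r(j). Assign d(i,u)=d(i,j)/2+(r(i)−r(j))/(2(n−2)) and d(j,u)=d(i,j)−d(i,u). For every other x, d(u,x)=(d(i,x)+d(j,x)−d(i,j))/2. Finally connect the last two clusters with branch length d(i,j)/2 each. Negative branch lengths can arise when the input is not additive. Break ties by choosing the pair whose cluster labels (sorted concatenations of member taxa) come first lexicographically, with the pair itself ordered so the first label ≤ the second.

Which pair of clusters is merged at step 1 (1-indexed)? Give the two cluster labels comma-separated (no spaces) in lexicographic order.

iteration 1: select H,Q (d=6, Q=-169); attach at lengths (47/6, -11/6); label the merged cluster HQ
  updated: d(HQ,N)=37, d(HQ,O)=47/2, d(HQ,S)=18
iteration 2: select HQ,O (d=47/2, Q=-100); attach at lengths (57/4, 37/4); label the merged cluster HOQ
  updated: d(HOQ,N)=107/4, d(HOQ,S)=-1/4
iteration 3: select HOQ,N (d=107/4, Q=-83/2); attach at lengths (23/4, 21); label the merged cluster HNOQ
  updated: d(HNOQ,S)=-6
iteration 4: select HNOQ,S (d=-6); attach at lengths (-3, -3); label the merged cluster HNOQS
final tree: ((((H:47/6,Q:-11/6):57/4,O:37/4):23/4,N:21):-3,S:-3)
total length: 201/4

H,Q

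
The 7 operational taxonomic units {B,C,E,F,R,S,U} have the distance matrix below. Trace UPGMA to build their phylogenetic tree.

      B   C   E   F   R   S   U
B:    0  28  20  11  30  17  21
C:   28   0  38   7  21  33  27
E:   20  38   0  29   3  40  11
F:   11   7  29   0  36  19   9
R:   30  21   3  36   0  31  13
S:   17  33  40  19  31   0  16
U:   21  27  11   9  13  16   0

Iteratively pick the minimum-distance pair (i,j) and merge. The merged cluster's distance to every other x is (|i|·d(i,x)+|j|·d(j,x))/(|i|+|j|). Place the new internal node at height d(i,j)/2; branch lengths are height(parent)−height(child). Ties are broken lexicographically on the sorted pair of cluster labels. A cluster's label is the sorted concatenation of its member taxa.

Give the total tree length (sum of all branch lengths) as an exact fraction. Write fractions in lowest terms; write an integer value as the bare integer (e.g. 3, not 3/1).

iteration 1: select E,R (d=3); attach at lengths (3/2, 3/2); label the merged cluster ER
  updated: d(B,ER)=25, d(C,ER)=59/2, d(ER,F)=65/2, d(ER,S)=71/2, d(ER,U)=12
iteration 2: select C,F (d=7); attach at lengths (7/2, 7/2); label the merged cluster CF
  updated: d(B,CF)=39/2, d(CF,ER)=31, d(CF,S)=26, d(CF,U)=18
iteration 3: select ER,U (d=12); attach at lengths (9/2, 6); label the merged cluster ERU
  updated: d(B,ERU)=71/3, d(CF,ERU)=80/3, d(ERU,S)=29
iteration 4: select B,S (d=17); attach at lengths (17/2, 17/2); label the merged cluster BS
  updated: d(BS,CF)=91/4, d(BS,ERU)=79/3
iteration 5: select BS,CF (d=91/4); attach at lengths (23/8, 63/8); label the merged cluster BCFS
  updated: d(BCFS,ERU)=53/2
iteration 6: select BCFS,ERU (d=53/2); attach at lengths (15/8, 29/4); label the merged cluster BCEFRSU
final tree: (((B:17/2,S:17/2):23/8,(C:7/2,F:7/2):63/8):15/8,((E:3/2,R:3/2):9/2,U:6):29/4)
total length: 459/8

459/8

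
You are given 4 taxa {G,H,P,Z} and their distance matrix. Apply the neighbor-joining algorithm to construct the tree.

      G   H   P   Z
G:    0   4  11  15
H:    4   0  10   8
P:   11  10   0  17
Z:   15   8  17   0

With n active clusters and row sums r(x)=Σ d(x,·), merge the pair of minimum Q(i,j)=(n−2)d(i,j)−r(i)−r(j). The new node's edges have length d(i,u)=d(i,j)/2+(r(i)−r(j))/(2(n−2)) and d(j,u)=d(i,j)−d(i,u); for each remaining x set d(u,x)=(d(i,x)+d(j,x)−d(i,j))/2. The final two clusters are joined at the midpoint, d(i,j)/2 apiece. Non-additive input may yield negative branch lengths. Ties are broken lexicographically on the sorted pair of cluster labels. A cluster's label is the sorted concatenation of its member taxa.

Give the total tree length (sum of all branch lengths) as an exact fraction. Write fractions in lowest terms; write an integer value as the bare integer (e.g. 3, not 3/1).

21

1. join G+P (d=11, Q=-46) ⇒ GP; edges |G|=7/2, |P|=15/2
  updated: d(GP,H)=3/2, d(GP,Z)=21/2
2. join GP+H (d=3/2, Q=-20) ⇒ GHP; edges |GP|=2, |H|=-1/2
  updated: d(GHP,Z)=17/2
3. join GHP+Z (d=17/2) ⇒ GHPZ; edges |GHP|=17/4, |Z|=17/4
final tree: (((G:7/2,P:15/2):2,H:-1/2):17/4,Z:17/4)
total length: 21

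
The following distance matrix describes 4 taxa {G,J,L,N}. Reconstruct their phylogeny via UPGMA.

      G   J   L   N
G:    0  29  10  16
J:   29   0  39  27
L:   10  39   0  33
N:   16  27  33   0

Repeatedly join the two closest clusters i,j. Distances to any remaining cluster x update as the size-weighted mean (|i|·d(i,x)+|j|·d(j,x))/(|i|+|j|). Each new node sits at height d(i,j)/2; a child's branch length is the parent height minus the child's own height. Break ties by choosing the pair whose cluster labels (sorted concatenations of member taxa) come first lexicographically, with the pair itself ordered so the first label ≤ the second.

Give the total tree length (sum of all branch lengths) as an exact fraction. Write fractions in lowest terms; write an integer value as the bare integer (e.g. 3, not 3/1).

587/12

step 1: merge (G,L) at d=10; branch lengths G→5, L→5; new cluster GL
  updated: d(GL,J)=34, d(GL,N)=49/2
step 2: merge (GL,N) at d=49/2; branch lengths GL→29/4, N→49/4; new cluster GLN
  updated: d(GLN,J)=95/3
step 3: merge (GLN,J) at d=95/3; branch lengths GLN→43/12, J→95/6; new cluster GJLN
final tree: (((G:5,L:5):29/4,N:49/4):43/12,J:95/6)
total length: 587/12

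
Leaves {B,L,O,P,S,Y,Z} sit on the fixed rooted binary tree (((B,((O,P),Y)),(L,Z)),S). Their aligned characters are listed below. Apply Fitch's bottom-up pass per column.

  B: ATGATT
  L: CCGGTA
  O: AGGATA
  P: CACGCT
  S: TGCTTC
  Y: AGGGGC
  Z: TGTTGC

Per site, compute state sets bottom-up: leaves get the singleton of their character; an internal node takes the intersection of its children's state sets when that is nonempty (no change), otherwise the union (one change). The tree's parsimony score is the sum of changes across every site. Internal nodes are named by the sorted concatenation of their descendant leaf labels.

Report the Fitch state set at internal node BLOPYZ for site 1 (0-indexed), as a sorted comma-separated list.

G

OP@0: {A} ∪ {C} = {A,C} (union, +1)
OPY@0: {A,C} ∩ {A} = {A} (intersection, +0)
BOPY@0: {A} ∩ {A} = {A} (intersection, +0)
LZ@0: {C} ∪ {T} = {C,T} (union, +1)
BLOPYZ@0: {A} ∪ {C,T} = {A,C,T} (union, +1)
BLOPSYZ@0: {A,C,T} ∩ {T} = {T} (intersection, +0)
OP@1: {G} ∪ {A} = {A,G} (union, +1)
OPY@1: {A,G} ∩ {G} = {G} (intersection, +0)
BOPY@1: {T} ∪ {G} = {G,T} (union, +1)
LZ@1: {C} ∪ {G} = {C,G} (union, +1)
BLOPYZ@1: {G,T} ∩ {C,G} = {G} (intersection, +0)
BLOPSYZ@1: {G} ∩ {G} = {G} (intersection, +0)
OP@2: {G} ∪ {C} = {C,G} (union, +1)
OPY@2: {C,G} ∩ {G} = {G} (intersection, +0)
BOPY@2: {G} ∩ {G} = {G} (intersection, +0)
LZ@2: {G} ∪ {T} = {G,T} (union, +1)
BLOPYZ@2: {G} ∩ {G,T} = {G} (intersection, +0)
BLOPSYZ@2: {G} ∪ {C} = {C,G} (union, +1)
OP@3: {A} ∪ {G} = {A,G} (union, +1)
OPY@3: {A,G} ∩ {G} = {G} (intersection, +0)
BOPY@3: {A} ∪ {G} = {A,G} (union, +1)
LZ@3: {G} ∪ {T} = {G,T} (union, +1)
BLOPYZ@3: {A,G} ∩ {G,T} = {G} (intersection, +0)
BLOPSYZ@3: {G} ∪ {T} = {G,T} (union, +1)
OP@4: {T} ∪ {C} = {C,T} (union, +1)
OPY@4: {C,T} ∪ {G} = {C,G,T} (union, +1)
BOPY@4: {T} ∩ {C,G,T} = {T} (intersection, +0)
LZ@4: {T} ∪ {G} = {G,T} (union, +1)
BLOPYZ@4: {T} ∩ {G,T} = {T} (intersection, +0)
BLOPSYZ@4: {T} ∩ {T} = {T} (intersection, +0)
OP@5: {A} ∪ {T} = {A,T} (union, +1)
OPY@5: {A,T} ∪ {C} = {A,C,T} (union, +1)
BOPY@5: {T} ∩ {A,C,T} = {T} (intersection, +0)
LZ@5: {A} ∪ {C} = {A,C} (union, +1)
BLOPYZ@5: {T} ∪ {A,C} = {A,C,T} (union, +1)
BLOPSYZ@5: {A,C,T} ∩ {C} = {C} (intersection, +0)
per-site changes: [3, 3, 3, 4, 3, 4]; total = 20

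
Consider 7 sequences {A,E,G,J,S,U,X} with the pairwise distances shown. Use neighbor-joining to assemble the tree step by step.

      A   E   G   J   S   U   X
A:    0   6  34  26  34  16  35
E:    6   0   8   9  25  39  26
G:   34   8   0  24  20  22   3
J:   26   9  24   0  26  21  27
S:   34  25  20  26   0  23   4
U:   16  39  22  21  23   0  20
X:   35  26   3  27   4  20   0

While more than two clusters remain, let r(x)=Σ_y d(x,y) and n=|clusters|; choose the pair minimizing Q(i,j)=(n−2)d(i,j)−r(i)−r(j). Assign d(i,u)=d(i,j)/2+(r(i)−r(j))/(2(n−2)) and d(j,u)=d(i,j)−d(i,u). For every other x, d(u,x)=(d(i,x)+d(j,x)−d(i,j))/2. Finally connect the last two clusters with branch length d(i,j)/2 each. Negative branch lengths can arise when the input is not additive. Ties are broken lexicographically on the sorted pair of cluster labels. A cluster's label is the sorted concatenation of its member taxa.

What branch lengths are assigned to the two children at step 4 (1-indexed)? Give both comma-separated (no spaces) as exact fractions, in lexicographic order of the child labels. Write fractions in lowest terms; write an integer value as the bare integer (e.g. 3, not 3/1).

step 1: merge (A,E) at d=6, Q=-234; branch lengths A→34/5, E→-4/5; new cluster AE
  updated: d(AE,G)=18, d(AE,J)=29/2, d(AE,S)=53/2, d(AE,U)=49/2, d(AE,X)=55/2
step 2: merge (AE,J) at d=29/2, Q=-331/2; branch lengths AE→113/16, J→119/16; new cluster AEJ
  updated: d(AEJ,G)=55/4, d(AEJ,S)=19, d(AEJ,U)=31/2, d(AEJ,X)=20
step 3: merge (AEJ,U) at d=31/2, Q=-409/4; branch lengths AEJ→137/24, U→235/24; new cluster AEJU
  updated: d(AEJU,G)=81/8, d(AEJU,S)=53/4, d(AEJU,X)=49/4
step 4: merge (AEJU,G) at d=81/8, Q=-97/2; branch lengths AEJU→91/16, G→71/16; new cluster AEGJU
  updated: d(AEGJU,S)=185/16, d(AEGJU,X)=41/16
step 5: merge (AEGJU,S) at d=185/16, Q=-145/8; branch lengths AEGJU→81/16, S→13/2; new cluster AEGJSU
  updated: d(AEGJSU,X)=-5/2
step 6: merge (AEGJSU,X) at d=-5/2; branch lengths AEGJSU→-5/4, X→-5/4; new cluster AEGJSUX
final tree: ((((((A:34/5,E:-4/5):113/16,J:119/16):137/24,U:235/24):91/16,G:71/16):81/16,S:13/2):-5/4,X:-5/4)
total length: 883/16

91/16,71/16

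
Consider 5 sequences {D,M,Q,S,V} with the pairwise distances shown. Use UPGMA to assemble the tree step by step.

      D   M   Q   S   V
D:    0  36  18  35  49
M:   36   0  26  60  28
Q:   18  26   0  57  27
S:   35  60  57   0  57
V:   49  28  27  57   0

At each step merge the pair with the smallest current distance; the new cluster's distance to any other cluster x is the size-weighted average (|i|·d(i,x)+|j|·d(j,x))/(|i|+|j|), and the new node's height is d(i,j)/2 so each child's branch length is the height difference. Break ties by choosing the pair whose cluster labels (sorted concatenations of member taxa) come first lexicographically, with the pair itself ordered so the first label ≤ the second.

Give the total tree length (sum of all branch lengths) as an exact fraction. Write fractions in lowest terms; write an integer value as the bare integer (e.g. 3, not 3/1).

step 1: merge (D,Q) at d=18; branch lengths D→9, Q→9; new cluster DQ
  updated: d(DQ,M)=31, d(DQ,S)=46, d(DQ,V)=38
step 2: merge (M,V) at d=28; branch lengths M→14, V→14; new cluster MV
  updated: d(DQ,MV)=69/2, d(MV,S)=117/2
step 3: merge (DQ,MV) at d=69/2; branch lengths DQ→33/4, MV→13/4; new cluster DMQV
  updated: d(DMQV,S)=209/4
step 4: merge (DMQV,S) at d=209/4; branch lengths DMQV→71/8, S→209/8; new cluster DMQSV
final tree: (((D:9,Q:9):33/4,(M:14,V:14):13/4):71/8,S:209/8)
total length: 185/2

185/2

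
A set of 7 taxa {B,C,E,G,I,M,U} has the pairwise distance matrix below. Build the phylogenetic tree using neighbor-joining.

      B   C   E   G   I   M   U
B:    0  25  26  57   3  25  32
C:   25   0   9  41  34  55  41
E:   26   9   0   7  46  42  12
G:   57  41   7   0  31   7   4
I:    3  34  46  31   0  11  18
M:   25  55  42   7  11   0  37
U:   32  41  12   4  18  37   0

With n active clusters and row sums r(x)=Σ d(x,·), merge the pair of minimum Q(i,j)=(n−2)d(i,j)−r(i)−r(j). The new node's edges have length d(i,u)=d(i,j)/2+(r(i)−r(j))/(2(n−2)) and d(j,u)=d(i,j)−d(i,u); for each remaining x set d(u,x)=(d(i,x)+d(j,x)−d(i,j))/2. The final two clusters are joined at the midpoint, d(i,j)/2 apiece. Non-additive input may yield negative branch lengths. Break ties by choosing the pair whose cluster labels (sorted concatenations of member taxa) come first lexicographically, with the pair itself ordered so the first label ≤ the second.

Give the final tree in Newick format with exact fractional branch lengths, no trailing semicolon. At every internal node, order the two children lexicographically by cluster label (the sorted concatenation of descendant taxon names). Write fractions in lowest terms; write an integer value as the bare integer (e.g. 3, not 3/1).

(((((B:103/16,I:-55/16):217/24,M:179/24):205/16,(C:54/5,E:-9/5):229/16):71/16,G:0):2,U:2)

step 1: merge (C,E) at d=9, Q=-302; branch lengths C→54/5, E→-9/5; new cluster CE
  updated: d(B,CE)=21, d(CE,G)=39/2, d(CE,I)=71/2, d(CE,M)=44, d(CE,U)=22
step 2: merge (B,I) at d=3, Q=-449/2; branch lengths B→103/16, I→-55/16; new cluster BI
  updated: d(BI,CE)=107/4, d(BI,G)=85/2, d(BI,M)=33/2, d(BI,U)=47/2
step 3: merge (BI,M) at d=33/2, Q=-657/4; branch lengths BI→217/24, M→179/24; new cluster BIM
  updated: d(BIM,CE)=217/8, d(BIM,G)=33/2, d(BIM,U)=22
step 4: merge (BIM,CE) at d=217/8, Q=-80; branch lengths BIM→205/16, CE→229/16; new cluster BCEIM
  updated: d(BCEIM,G)=71/16, d(BCEIM,U)=135/16
step 5: merge (BCEIM,G) at d=71/16, Q=-135/8; branch lengths BCEIM→71/16, G→0; new cluster BCEGIM
  updated: d(BCEGIM,U)=4
step 6: merge (BCEGIM,U) at d=4; branch lengths BCEGIM→2, U→2; new cluster BCEGIMU
final tree: (((((B:103/16,I:-55/16):217/24,M:179/24):205/16,(C:54/5,E:-9/5):229/16):71/16,G:0):2,U:2)
total length: 1025/16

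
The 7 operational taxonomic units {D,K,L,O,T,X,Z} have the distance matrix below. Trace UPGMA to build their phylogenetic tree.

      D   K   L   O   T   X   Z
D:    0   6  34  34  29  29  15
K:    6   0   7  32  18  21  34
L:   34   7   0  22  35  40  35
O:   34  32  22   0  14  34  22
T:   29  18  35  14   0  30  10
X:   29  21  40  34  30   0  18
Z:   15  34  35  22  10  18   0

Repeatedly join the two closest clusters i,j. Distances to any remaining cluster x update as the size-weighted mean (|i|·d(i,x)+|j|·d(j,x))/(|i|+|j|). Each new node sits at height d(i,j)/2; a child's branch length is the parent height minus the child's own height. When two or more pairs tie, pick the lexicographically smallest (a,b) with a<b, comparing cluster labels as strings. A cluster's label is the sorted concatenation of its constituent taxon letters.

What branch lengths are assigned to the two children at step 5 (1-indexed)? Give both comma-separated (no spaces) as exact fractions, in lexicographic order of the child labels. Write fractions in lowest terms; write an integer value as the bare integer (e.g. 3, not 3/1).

14/3,41/3

step 1: merge (D,K) at d=6; branch lengths D→3, K→3; new cluster DK
  updated: d(DK,L)=41/2, d(DK,O)=33, d(DK,T)=47/2, d(DK,X)=25, d(DK,Z)=49/2
step 2: merge (T,Z) at d=10; branch lengths T→5, Z→5; new cluster TZ
  updated: d(DK,TZ)=24, d(L,TZ)=35, d(O,TZ)=18, d(TZ,X)=24
step 3: merge (O,TZ) at d=18; branch lengths O→9, TZ→4; new cluster OTZ
  updated: d(DK,OTZ)=27, d(L,OTZ)=92/3, d(OTZ,X)=82/3
step 4: merge (DK,L) at d=41/2; branch lengths DK→29/4, L→41/4; new cluster DKL
  updated: d(DKL,OTZ)=254/9, d(DKL,X)=30
step 5: merge (OTZ,X) at d=82/3; branch lengths OTZ→14/3, X→41/3; new cluster OTXZ
  updated: d(DKL,OTXZ)=86/3
step 6: merge (DKL,OTXZ) at d=86/3; branch lengths DKL→49/12, OTXZ→2/3; new cluster DKLOTXZ
final tree: (((D:3,K:3):29/4,L:41/4):49/12,((O:9,(T:5,Z:5):4):14/3,X:41/3):2/3)
total length: 835/12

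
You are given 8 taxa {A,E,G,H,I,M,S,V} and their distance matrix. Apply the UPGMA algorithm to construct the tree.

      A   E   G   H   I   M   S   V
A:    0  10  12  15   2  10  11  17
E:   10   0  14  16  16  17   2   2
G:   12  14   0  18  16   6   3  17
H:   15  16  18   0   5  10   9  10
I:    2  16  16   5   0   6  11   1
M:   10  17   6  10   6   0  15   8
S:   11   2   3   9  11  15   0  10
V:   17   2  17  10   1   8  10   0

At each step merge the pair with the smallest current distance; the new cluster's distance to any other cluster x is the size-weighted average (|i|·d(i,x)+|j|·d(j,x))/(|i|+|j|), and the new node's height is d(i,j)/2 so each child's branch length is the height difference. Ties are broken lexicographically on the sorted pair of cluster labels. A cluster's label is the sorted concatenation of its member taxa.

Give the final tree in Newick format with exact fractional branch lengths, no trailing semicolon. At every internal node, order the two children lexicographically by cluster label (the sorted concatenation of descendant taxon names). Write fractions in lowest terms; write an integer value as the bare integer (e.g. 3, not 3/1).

(((A:21/4,(E:1,S:1):17/4):7/36,(H:15/4,(I:1/2,V:1/2):13/4):61/36):23/36,(G:3,M:3):37/12)

step 1: merge (I,V) at d=1; branch lengths I→1/2, V→1/2; new cluster IV
  updated: d(A,IV)=19/2, d(E,IV)=9, d(G,IV)=33/2, d(H,IV)=15/2, d(IV,M)=7, d(IV,S)=21/2
step 2: merge (E,S) at d=2; branch lengths E→1, S→1; new cluster ES
  updated: d(A,ES)=21/2, d(ES,G)=17/2, d(ES,H)=25/2, d(ES,IV)=39/4, d(ES,M)=16
step 3: merge (G,M) at d=6; branch lengths G→3, M→3; new cluster GM
  updated: d(A,GM)=11, d(ES,GM)=49/4, d(GM,H)=14, d(GM,IV)=47/4
step 4: merge (H,IV) at d=15/2; branch lengths H→15/4, IV→13/4; new cluster HIV
  updated: d(A,HIV)=34/3, d(ES,HIV)=32/3, d(GM,HIV)=25/2
step 5: merge (A,ES) at d=21/2; branch lengths A→21/4, ES→17/4; new cluster AES
  updated: d(AES,GM)=71/6, d(AES,HIV)=98/9
step 6: merge (AES,HIV) at d=98/9; branch lengths AES→7/36, HIV→61/36; new cluster AEHISV
  updated: d(AEHISV,GM)=73/6
step 7: merge (AEHISV,GM) at d=73/6; branch lengths AEHISV→23/36, GM→37/12; new cluster AEGHIMSV
final tree: (((A:21/4,(E:1,S:1):17/4):7/36,(H:15/4,(I:1/2,V:1/2):13/4):61/36):23/36,(G:3,M:3):37/12)
total length: 280/9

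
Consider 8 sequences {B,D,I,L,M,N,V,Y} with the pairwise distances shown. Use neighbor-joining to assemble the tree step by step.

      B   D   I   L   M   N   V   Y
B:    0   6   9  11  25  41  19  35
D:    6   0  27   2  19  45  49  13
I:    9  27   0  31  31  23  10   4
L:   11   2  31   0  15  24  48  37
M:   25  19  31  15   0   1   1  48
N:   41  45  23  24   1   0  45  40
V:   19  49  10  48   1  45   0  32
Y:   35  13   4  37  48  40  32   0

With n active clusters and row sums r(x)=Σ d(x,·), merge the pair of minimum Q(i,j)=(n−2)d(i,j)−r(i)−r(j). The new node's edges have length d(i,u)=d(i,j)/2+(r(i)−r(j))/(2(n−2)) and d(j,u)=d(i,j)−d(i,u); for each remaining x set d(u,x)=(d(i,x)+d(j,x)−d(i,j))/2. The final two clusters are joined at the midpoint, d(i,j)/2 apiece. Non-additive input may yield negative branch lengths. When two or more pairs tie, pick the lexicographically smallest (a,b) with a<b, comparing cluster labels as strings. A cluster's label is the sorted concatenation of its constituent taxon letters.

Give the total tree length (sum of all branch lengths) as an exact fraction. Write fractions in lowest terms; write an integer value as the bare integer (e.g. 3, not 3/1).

iteration 1: select M,N (d=1, Q=-353); attach at lengths (-73/12, 85/12); label the merged cluster MN
  updated: d(B,MN)=65/2, d(D,MN)=63/2, d(I,MN)=53/2, d(L,MN)=19, d(MN,V)=45/2, d(MN,Y)=87/2
iteration 2: select D,L (d=2, Q=-533/2); attach at lengths (-19/20, 59/20); label the merged cluster DL
  updated: d(B,DL)=15/2, d(DL,I)=28, d(DL,MN)=97/4, d(DL,V)=95/2, d(DL,Y)=24
iteration 3: select B,DL (d=15/2, Q=-817/4); attach at lengths (7/32, 233/32); label the merged cluster BDL
  updated: d(BDL,I)=59/4, d(BDL,MN)=197/8, d(BDL,V)=59/2, d(BDL,Y)=103/4
iteration 4: select I,Y (d=4, Q=-297/2); attach at lengths (-19/3, 31/3); label the merged cluster IY
  updated: d(BDL,IY)=73/4, d(IY,MN)=33, d(IY,V)=19
iteration 5: select BDL,IY (d=73/4, Q=-849/8); attach at lengths (309/32, 275/32); label the merged cluster BDILY
  updated: d(BDILY,MN)=315/16, d(BDILY,V)=121/8
iteration 6: select BDILY,MN (d=315/16, Q=-917/16); attach at lengths (197/32, 433/32); label the merged cluster BDILMNY
  updated: d(BDILMNY,V)=287/32
iteration 7: select BDILMNY,V (d=287/32); attach at lengths (287/64, 287/64); label the merged cluster BDILMNVY
final tree: ((((B:7/32,(D:-19/20,L:59/20):233/32):309/32,(I:-19/3,Y:31/3):275/32):197/32,(M:-73/12,N:85/12):433/32):287/64,V:287/64)
total length: 1965/32

1965/32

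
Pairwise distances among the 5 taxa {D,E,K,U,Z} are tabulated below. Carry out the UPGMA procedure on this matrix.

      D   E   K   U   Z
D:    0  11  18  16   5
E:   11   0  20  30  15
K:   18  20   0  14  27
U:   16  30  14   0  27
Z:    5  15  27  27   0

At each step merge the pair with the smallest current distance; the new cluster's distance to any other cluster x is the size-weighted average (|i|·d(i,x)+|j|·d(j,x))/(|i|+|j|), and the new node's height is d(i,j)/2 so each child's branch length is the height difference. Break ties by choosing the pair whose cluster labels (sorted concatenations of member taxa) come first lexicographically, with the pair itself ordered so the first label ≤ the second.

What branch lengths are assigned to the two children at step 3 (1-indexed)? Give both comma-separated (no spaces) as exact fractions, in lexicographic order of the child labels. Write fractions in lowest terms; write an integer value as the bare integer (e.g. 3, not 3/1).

iteration 1: select D,Z (d=5); attach at lengths (5/2, 5/2); label the merged cluster DZ
  updated: d(DZ,E)=13, d(DZ,K)=45/2, d(DZ,U)=43/2
iteration 2: select DZ,E (d=13); attach at lengths (4, 13/2); label the merged cluster DEZ
  updated: d(DEZ,K)=65/3, d(DEZ,U)=73/3
iteration 3: select K,U (d=14); attach at lengths (7, 7); label the merged cluster KU
  updated: d(DEZ,KU)=23
iteration 4: select DEZ,KU (d=23); attach at lengths (5, 9/2); label the merged cluster DEKUZ
final tree: (((D:5/2,Z:5/2):4,E:13/2):5,(K:7,U:7):9/2)
total length: 39

7,7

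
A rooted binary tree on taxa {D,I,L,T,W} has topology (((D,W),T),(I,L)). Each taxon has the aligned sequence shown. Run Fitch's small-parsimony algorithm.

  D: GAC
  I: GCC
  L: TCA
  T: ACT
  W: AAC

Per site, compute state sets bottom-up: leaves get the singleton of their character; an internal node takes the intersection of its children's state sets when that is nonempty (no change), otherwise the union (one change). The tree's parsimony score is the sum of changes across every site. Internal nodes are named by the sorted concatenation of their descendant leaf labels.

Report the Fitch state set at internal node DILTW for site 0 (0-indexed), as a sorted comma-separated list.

site 0, node DW: D={G} ∪ W={A} → {A,G} (+1)
site 0, node DTW: DW={A,G} ∩ T={A} → {A} (+0)
site 0, node IL: I={G} ∪ L={T} → {G,T} (+1)
site 0, node DILTW: DTW={A} ∪ IL={G,T} → {A,G,T} (+1)
site 1, node DW: D={A} ∩ W={A} → {A} (+0)
site 1, node DTW: DW={A} ∪ T={C} → {A,C} (+1)
site 1, node IL: I={C} ∩ L={C} → {C} (+0)
site 1, node DILTW: DTW={A,C} ∩ IL={C} → {C} (+0)
site 2, node DW: D={C} ∩ W={C} → {C} (+0)
site 2, node DTW: DW={C} ∪ T={T} → {C,T} (+1)
site 2, node IL: I={C} ∪ L={A} → {A,C} (+1)
site 2, node DILTW: DTW={C,T} ∩ IL={A,C} → {C} (+0)
per-site changes: [3, 1, 2]; total = 6

A,G,T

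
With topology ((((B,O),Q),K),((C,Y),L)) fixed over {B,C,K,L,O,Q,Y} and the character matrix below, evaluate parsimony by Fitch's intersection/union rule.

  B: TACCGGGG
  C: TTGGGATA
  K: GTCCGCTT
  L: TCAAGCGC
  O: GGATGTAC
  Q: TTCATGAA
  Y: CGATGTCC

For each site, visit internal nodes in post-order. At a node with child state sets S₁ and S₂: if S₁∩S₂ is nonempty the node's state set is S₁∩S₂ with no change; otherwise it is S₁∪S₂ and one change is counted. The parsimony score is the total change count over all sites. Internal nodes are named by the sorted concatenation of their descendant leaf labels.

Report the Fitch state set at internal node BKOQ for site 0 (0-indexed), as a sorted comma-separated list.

site 0, node BO: B={T} ∪ O={G} → {G,T} (+1)
site 0, node BOQ: BO={G,T} ∩ Q={T} → {T} (+0)
site 0, node BKOQ: BOQ={T} ∪ K={G} → {G,T} (+1)
site 0, node CY: C={T} ∪ Y={C} → {C,T} (+1)
site 0, node CLY: CY={C,T} ∩ L={T} → {T} (+0)
site 0, node BCKLOQY: BKOQ={G,T} ∩ CLY={T} → {T} (+0)
site 1, node BO: B={A} ∪ O={G} → {A,G} (+1)
site 1, node BOQ: BO={A,G} ∪ Q={T} → {A,G,T} (+1)
site 1, node BKOQ: BOQ={A,G,T} ∩ K={T} → {T} (+0)
site 1, node CY: C={T} ∪ Y={G} → {G,T} (+1)
site 1, node CLY: CY={G,T} ∪ L={C} → {C,G,T} (+1)
site 1, node BCKLOQY: BKOQ={T} ∩ CLY={C,G,T} → {T} (+0)
site 2, node BO: B={C} ∪ O={A} → {A,C} (+1)
site 2, node BOQ: BO={A,C} ∩ Q={C} → {C} (+0)
site 2, node BKOQ: BOQ={C} ∩ K={C} → {C} (+0)
site 2, node CY: C={G} ∪ Y={A} → {A,G} (+1)
site 2, node CLY: CY={A,G} ∩ L={A} → {A} (+0)
site 2, node BCKLOQY: BKOQ={C} ∪ CLY={A} → {A,C} (+1)
site 3, node BO: B={C} ∪ O={T} → {C,T} (+1)
site 3, node BOQ: BO={C,T} ∪ Q={A} → {A,C,T} (+1)
site 3, node BKOQ: BOQ={A,C,T} ∩ K={C} → {C} (+0)
site 3, node CY: C={G} ∪ Y={T} → {G,T} (+1)
site 3, node CLY: CY={G,T} ∪ L={A} → {A,G,T} (+1)
site 3, node BCKLOQY: BKOQ={C} ∪ CLY={A,G,T} → {A,C,G,T} (+1)
site 4, node BO: B={G} ∩ O={G} → {G} (+0)
site 4, node BOQ: BO={G} ∪ Q={T} → {G,T} (+1)
site 4, node BKOQ: BOQ={G,T} ∩ K={G} → {G} (+0)
site 4, node CY: C={G} ∩ Y={G} → {G} (+0)
site 4, node CLY: CY={G} ∩ L={G} → {G} (+0)
site 4, node BCKLOQY: BKOQ={G} ∩ CLY={G} → {G} (+0)
site 5, node BO: B={G} ∪ O={T} → {G,T} (+1)
site 5, node BOQ: BO={G,T} ∩ Q={G} → {G} (+0)
site 5, node BKOQ: BOQ={G} ∪ K={C} → {C,G} (+1)
site 5, node CY: C={A} ∪ Y={T} → {A,T} (+1)
site 5, node CLY: CY={A,T} ∪ L={C} → {A,C,T} (+1)
site 5, node BCKLOQY: BKOQ={C,G} ∩ CLY={A,C,T} → {C} (+0)
site 6, node BO: B={G} ∪ O={A} → {A,G} (+1)
site 6, node BOQ: BO={A,G} ∩ Q={A} → {A} (+0)
site 6, node BKOQ: BOQ={A} ∪ K={T} → {A,T} (+1)
site 6, node CY: C={T} ∪ Y={C} → {C,T} (+1)
site 6, node CLY: CY={C,T} ∪ L={G} → {C,G,T} (+1)
site 6, node BCKLOQY: BKOQ={A,T} ∩ CLY={C,G,T} → {T} (+0)
site 7, node BO: B={G} ∪ O={C} → {C,G} (+1)
site 7, node BOQ: BO={C,G} ∪ Q={A} → {A,C,G} (+1)
site 7, node BKOQ: BOQ={A,C,G} ∪ K={T} → {A,C,G,T} (+1)
site 7, node CY: C={A} ∪ Y={C} → {A,C} (+1)
site 7, node CLY: CY={A,C} ∩ L={C} → {C} (+0)
site 7, node BCKLOQY: BKOQ={A,C,G,T} ∩ CLY={C} → {C} (+0)
per-site changes: [3, 4, 3, 5, 1, 4, 4, 4]; total = 28

G,T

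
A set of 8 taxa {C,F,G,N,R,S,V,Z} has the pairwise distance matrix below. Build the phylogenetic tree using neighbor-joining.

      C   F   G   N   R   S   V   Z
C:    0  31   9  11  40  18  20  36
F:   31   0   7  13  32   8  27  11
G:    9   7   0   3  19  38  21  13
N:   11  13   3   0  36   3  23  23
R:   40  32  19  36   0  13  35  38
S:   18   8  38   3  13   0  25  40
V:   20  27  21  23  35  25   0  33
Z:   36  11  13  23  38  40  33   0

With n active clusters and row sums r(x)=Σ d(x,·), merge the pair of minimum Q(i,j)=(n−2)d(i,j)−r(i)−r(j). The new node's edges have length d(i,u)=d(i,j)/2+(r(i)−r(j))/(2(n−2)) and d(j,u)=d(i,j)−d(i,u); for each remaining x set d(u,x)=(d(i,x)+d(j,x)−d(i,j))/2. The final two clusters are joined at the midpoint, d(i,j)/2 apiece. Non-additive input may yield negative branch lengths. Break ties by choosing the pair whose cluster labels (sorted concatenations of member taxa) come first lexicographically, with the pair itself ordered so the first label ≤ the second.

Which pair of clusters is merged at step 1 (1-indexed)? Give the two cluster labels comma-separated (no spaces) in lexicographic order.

R,S

iteration 1: select R,S (d=13, Q=-280); attach at lengths (73/6, 5/6); label the merged cluster RS
  updated: d(C,RS)=45/2, d(F,RS)=27/2, d(G,RS)=22, d(N,RS)=13, d(RS,V)=47/2, d(RS,Z)=65/2
iteration 2: select F,Z (d=11, Q=-196); attach at lengths (9/10, 101/10); label the merged cluster FZ
  updated: d(C,FZ)=28, d(FZ,G)=9/2, d(FZ,N)=25/2, d(FZ,RS)=35/2, d(FZ,V)=49/2
iteration 3: select FZ,G (d=9/2, Q=-257/2); attach at lengths (91/16, -19/16); label the merged cluster FGZ
  updated: d(C,FGZ)=65/4, d(FGZ,N)=11/2, d(FGZ,RS)=35/2, d(FGZ,V)=41/2
iteration 4: select C,V (d=20, Q=-387/4); attach at lengths (57/8, 103/8); label the merged cluster CV
  updated: d(CV,FGZ)=67/8, d(CV,N)=7, d(CV,RS)=13
iteration 5: select CV,RS (d=13, Q=-367/8); attach at lengths (87/32, 329/32); label the merged cluster CRSV
  updated: d(CRSV,FGZ)=103/16, d(CRSV,N)=7/2
iteration 6: select CRSV,FGZ (d=103/16, Q=-247/16); attach at lengths (71/32, 135/32); label the merged cluster CFGRSVZ
  updated: d(CFGRSVZ,N)=41/32
iteration 7: select CFGRSVZ,N (d=41/32); attach at lengths (41/64, 41/64); label the merged cluster CFGNRSVZ
final tree: ((((C:57/8,V:103/8):87/32,(R:73/6,S:5/6):329/32):71/32,((F:9/10,Z:101/10):91/16,G:-19/16):135/32):41/64,N:41/64)
total length: 2215/32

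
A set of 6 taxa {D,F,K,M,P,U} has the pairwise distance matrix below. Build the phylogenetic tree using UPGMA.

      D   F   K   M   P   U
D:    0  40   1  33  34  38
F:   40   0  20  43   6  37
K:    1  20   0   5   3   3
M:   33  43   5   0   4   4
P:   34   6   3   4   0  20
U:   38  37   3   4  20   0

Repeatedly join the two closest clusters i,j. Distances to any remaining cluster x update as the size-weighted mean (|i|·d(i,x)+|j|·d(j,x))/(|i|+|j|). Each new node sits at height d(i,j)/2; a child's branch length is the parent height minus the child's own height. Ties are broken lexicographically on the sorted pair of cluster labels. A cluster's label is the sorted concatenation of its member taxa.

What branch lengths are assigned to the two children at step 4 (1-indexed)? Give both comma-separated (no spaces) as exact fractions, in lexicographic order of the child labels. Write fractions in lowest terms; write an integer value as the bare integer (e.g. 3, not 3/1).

iteration 1: select D,K (d=1); attach at lengths (1/2, 1/2); label the merged cluster DK
  updated: d(DK,F)=30, d(DK,M)=19, d(DK,P)=37/2, d(DK,U)=41/2
iteration 2: select M,P (d=4); attach at lengths (2, 2); label the merged cluster MP
  updated: d(DK,MP)=75/4, d(F,MP)=49/2, d(MP,U)=12
iteration 3: select MP,U (d=12); attach at lengths (4, 6); label the merged cluster MPU
  updated: d(DK,MPU)=58/3, d(F,MPU)=86/3
iteration 4: select DK,MPU (d=58/3); attach at lengths (55/6, 11/3); label the merged cluster DKMPU
  updated: d(DKMPU,F)=146/5
iteration 5: select DKMPU,F (d=146/5); attach at lengths (74/15, 73/5); label the merged cluster DFKMPU
final tree: (((D:1/2,K:1/2):55/6,((M:2,P:2):4,U:6):11/3):74/15,F:73/5)
total length: 1421/30

55/6,11/3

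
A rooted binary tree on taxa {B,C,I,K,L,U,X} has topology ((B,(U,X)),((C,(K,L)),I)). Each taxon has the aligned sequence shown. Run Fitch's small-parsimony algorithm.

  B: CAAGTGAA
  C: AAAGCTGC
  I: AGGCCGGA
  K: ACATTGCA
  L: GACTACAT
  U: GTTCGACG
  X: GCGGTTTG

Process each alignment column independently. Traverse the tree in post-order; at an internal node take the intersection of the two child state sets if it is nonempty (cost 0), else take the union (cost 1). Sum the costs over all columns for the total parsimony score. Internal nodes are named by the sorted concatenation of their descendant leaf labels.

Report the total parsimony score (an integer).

30

site 0, node UX: U={G} ∩ X={G} → {G} (+0)
site 0, node BUX: B={C} ∪ UX={G} → {C,G} (+1)
site 0, node KL: K={A} ∪ L={G} → {A,G} (+1)
site 0, node CKL: C={A} ∩ KL={A,G} → {A} (+0)
site 0, node CIKL: CKL={A} ∩ I={A} → {A} (+0)
site 0, node BCIKLUX: BUX={C,G} ∪ CIKL={A} → {A,C,G} (+1)
site 1, node UX: U={T} ∪ X={C} → {C,T} (+1)
site 1, node BUX: B={A} ∪ UX={C,T} → {A,C,T} (+1)
site 1, node KL: K={C} ∪ L={A} → {A,C} (+1)
site 1, node CKL: C={A} ∩ KL={A,C} → {A} (+0)
site 1, node CIKL: CKL={A} ∪ I={G} → {A,G} (+1)
site 1, node BCIKLUX: BUX={A,C,T} ∩ CIKL={A,G} → {A} (+0)
site 2, node UX: U={T} ∪ X={G} → {G,T} (+1)
site 2, node BUX: B={A} ∪ UX={G,T} → {A,G,T} (+1)
site 2, node KL: K={A} ∪ L={C} → {A,C} (+1)
site 2, node CKL: C={A} ∩ KL={A,C} → {A} (+0)
site 2, node CIKL: CKL={A} ∪ I={G} → {A,G} (+1)
site 2, node BCIKLUX: BUX={A,G,T} ∩ CIKL={A,G} → {A,G} (+0)
site 3, node UX: U={C} ∪ X={G} → {C,G} (+1)
site 3, node BUX: B={G} ∩ UX={C,G} → {G} (+0)
site 3, node KL: K={T} ∩ L={T} → {T} (+0)
site 3, node CKL: C={G} ∪ KL={T} → {G,T} (+1)
site 3, node CIKL: CKL={G,T} ∪ I={C} → {C,G,T} (+1)
site 3, node BCIKLUX: BUX={G} ∩ CIKL={C,G,T} → {G} (+0)
site 4, node UX: U={G} ∪ X={T} → {G,T} (+1)
site 4, node BUX: B={T} ∩ UX={G,T} → {T} (+0)
site 4, node KL: K={T} ∪ L={A} → {A,T} (+1)
site 4, node CKL: C={C} ∪ KL={A,T} → {A,C,T} (+1)
site 4, node CIKL: CKL={A,C,T} ∩ I={C} → {C} (+0)
site 4, node BCIKLUX: BUX={T} ∪ CIKL={C} → {C,T} (+1)
site 5, node UX: U={A} ∪ X={T} → {A,T} (+1)
site 5, node BUX: B={G} ∪ UX={A,T} → {A,G,T} (+1)
site 5, node KL: K={G} ∪ L={C} → {C,G} (+1)
site 5, node CKL: C={T} ∪ KL={C,G} → {C,G,T} (+1)
site 5, node CIKL: CKL={C,G,T} ∩ I={G} → {G} (+0)
site 5, node BCIKLUX: BUX={A,G,T} ∩ CIKL={G} → {G} (+0)
site 6, node UX: U={C} ∪ X={T} → {C,T} (+1)
site 6, node BUX: B={A} ∪ UX={C,T} → {A,C,T} (+1)
site 6, node KL: K={C} ∪ L={A} → {A,C} (+1)
site 6, node CKL: C={G} ∪ KL={A,C} → {A,C,G} (+1)
site 6, node CIKL: CKL={A,C,G} ∩ I={G} → {G} (+0)
site 6, node BCIKLUX: BUX={A,C,T} ∪ CIKL={G} → {A,C,G,T} (+1)
site 7, node UX: U={G} ∩ X={G} → {G} (+0)
site 7, node BUX: B={A} ∪ UX={G} → {A,G} (+1)
site 7, node KL: K={A} ∪ L={T} → {A,T} (+1)
site 7, node CKL: C={C} ∪ KL={A,T} → {A,C,T} (+1)
site 7, node CIKL: CKL={A,C,T} ∩ I={A} → {A} (+0)
site 7, node BCIKLUX: BUX={A,G} ∩ CIKL={A} → {A} (+0)
per-site changes: [3, 4, 4, 3, 4, 4, 5, 3]; total = 30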